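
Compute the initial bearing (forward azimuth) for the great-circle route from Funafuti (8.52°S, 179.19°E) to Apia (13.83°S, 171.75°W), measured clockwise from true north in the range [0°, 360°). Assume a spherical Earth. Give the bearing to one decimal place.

121.7°

Δλ = -171.75 − 179.19 = -350.94°; wrapped into (−180°, 180°]: 9.06°.
θ = atan2( sin Δλ · cos φ₂ , cos φ₁ · sin φ₂ − sin φ₁ · cos φ₂ · cos Δλ )
  = atan2(0.15290, -0.09434) = 121.674° → normalised to [0°, 360°): 121.674°.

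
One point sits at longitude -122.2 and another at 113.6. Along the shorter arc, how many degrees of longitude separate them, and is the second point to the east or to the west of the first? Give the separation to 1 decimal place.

Raw difference: 113.6 − -122.2 = 235.8°.
Normalise into (−180°, 180°]: 235.8° − 360° = -124.2°.
Negative ⇒ the second point lies to the west; separation 124.2°.

124.2° west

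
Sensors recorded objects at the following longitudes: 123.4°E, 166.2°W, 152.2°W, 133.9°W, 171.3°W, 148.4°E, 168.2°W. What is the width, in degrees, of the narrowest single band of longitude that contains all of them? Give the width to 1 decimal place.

102.7°

Sort the longitudes: -171.3°, -168.2°, -166.2°, -152.2°, -133.9°, +123.4°, +148.4°.
Eastward gaps between consecutive values (wrapping around): 3.1°, 2.0°, 14.0°, 18.3°, 257.3°, 25.0°, 40.3°.
Largest gap = 257.3° ⇒ minimal covering band is its complement: 360° − 257.3° = 102.7°.
Band runs from +123.4° eastward to -133.9°, crossing the antimeridian.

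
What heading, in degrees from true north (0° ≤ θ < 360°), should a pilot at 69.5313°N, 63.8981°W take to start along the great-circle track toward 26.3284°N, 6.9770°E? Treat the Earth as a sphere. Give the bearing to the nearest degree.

Δλ = 6.9770 − -63.8981 = 70.8751°.
θ = atan2( sin Δλ · cos φ₂ , cos φ₁ · sin φ₂ − sin φ₁ · cos φ₂ · cos Δλ )
  = atan2(0.84680, -0.12001) = 98.066° → normalised to [0°, 360°): 98.066°.

98°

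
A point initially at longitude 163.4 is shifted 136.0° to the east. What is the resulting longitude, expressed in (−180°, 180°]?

Start at +163.4°; shift +136.0° → +299.4°.
+299.4° lies outside (−180°, 180°]; subtract 360° → -60.6°.

-60.6°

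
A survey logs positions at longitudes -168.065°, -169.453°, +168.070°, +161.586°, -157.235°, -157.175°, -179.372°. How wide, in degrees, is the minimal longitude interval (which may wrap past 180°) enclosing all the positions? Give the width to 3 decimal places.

Sort the longitudes: -179.372°, -169.453°, -168.065°, -157.235°, -157.175°, +161.586°, +168.070°.
Eastward gaps between consecutive values (wrapping around): 9.919°, 1.388°, 10.830°, 0.060°, 318.761°, 6.484°, 12.558°.
Largest gap = 318.761° ⇒ minimal covering band is its complement: 360° − 318.761° = 41.239°.
Band runs from +161.586° eastward to -157.175°, crossing the antimeridian.

41.239°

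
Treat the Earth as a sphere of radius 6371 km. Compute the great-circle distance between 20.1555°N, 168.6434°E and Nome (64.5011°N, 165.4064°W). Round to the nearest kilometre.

5292 km

Δλ = -165.4064 − 168.6434 = -334.0498°; wrapped into (−180°, 180°]: 25.9502°.
Δφ = 64.5011 − 20.1555 = 44.3456°.
a = sin²(Δφ/2) + cos φ₁ · cos φ₂ · sin²(Δλ/2) = 0.162805.
c = 2·atan2(√a, √(1−a)) = 0.83066 rad → d = 6371·c ≈ 5292.12 km.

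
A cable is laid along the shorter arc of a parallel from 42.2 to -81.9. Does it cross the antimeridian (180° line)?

Signed shortest Δλ = ((-81.9 − 42.2 + 180) mod 360) − 180 = -124.1°.
Going west by 124.1° from +42.2° reaches -81.9° without touching 180°.

No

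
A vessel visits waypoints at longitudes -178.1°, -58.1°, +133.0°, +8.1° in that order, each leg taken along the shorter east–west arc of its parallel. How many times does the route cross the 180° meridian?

1

Leg 1: -178.1° → -58.1°, shortest Δλ = 120.0° (east) — does not cross 180°.
Leg 2: -58.1° → +133.0°, shortest Δλ = -168.9° (west) — crosses 180°.
Leg 3: +133.0° → +8.1°, shortest Δλ = -124.9° (west) — does not cross 180°.
Total crossings: 1.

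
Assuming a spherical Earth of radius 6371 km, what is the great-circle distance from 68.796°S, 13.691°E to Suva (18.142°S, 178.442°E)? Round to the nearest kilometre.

10271 km

Δλ = 178.442 − 13.691 = 164.751°.
Δφ = -18.142 − -68.796 = 50.654°.
a = sin²(Δφ/2) + cos φ₁ · cos φ₂ · sin²(Δλ/2) = 0.520658.
c = 2·atan2(√a, √(1−a)) = 1.61212 rad → d = 6371·c ≈ 10270.84 km.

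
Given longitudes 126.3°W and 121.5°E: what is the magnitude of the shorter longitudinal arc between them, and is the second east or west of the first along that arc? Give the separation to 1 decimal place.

Raw difference: 121.5 − -126.3 = 247.8°.
Normalise into (−180°, 180°]: 247.8° − 360° = -112.2°.
Negative ⇒ the second point lies to the west; separation 112.2°.

112.2° west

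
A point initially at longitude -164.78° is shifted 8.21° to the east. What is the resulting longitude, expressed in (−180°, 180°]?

-156.57°

Start at -164.78°; shift +8.21° → -156.57°.
-156.57° already lies in (−180°, 180°].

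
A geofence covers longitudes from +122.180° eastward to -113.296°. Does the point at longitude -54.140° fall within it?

Band width going east from +122.180° to -113.296°: ((-113.296 − 122.180) mod 360) = 124.524°.
Offset of -54.140° east of the west edge: ((-54.140 − 122.180) mod 360) = 183.680°.
183.680° > 124.524° ⇒ outside.

No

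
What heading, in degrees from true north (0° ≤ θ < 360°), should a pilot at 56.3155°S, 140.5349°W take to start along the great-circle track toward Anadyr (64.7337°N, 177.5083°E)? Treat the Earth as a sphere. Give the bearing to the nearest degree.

Δλ = 177.5083 − -140.5349 = 318.0432°; wrapped into (−180°, 180°]: -41.9568°.
θ = atan2( sin Δλ · cos φ₂ , cos φ₁ · sin φ₂ − sin φ₁ · cos φ₂ · cos Δλ )
  = atan2(-0.28536, 0.76568) = -20.440° → normalised to [0°, 360°): 339.560°.

340°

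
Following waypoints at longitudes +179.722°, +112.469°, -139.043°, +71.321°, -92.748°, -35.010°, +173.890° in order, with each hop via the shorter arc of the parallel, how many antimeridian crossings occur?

Leg 1: +179.722° → +112.469°, shortest Δλ = -67.253° (west) — does not cross 180°.
Leg 2: +112.469° → -139.043°, shortest Δλ = 108.488° (east) — crosses 180°.
Leg 3: -139.043° → +71.321°, shortest Δλ = -149.636° (west) — crosses 180°.
Leg 4: +71.321° → -92.748°, shortest Δλ = -164.069° (west) — does not cross 180°.
Leg 5: -92.748° → -35.010°, shortest Δλ = 57.738° (east) — does not cross 180°.
Leg 6: -35.010° → +173.890°, shortest Δλ = -151.1° (west) — crosses 180°.
Total crossings: 3.

3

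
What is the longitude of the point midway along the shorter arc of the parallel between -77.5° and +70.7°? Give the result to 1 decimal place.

Signed shortest Δλ from -77.5° to +70.7° is +148.2°.
Midpoint longitude = -77.5° + (+148.2°)/2 = -77.5° + 74.1° = -3.4°.

-3.4°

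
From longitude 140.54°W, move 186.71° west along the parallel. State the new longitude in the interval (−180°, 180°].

Start at -140.54°; shift −186.71° → -327.25°.
-327.25° lies outside (−180°, 180°]; add 360° → +32.75°.

32.75°E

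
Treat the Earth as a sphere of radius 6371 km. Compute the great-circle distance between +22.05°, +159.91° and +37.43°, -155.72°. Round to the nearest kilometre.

4563 km

Δλ = -155.72 − 159.91 = -315.63°; wrapped into (−180°, 180°]: 44.37°.
Δφ = 37.43 − 22.05 = 15.38°.
a = sin²(Δφ/2) + cos φ₁ · cos φ₂ · sin²(Δλ/2) = 0.122847.
c = 2·atan2(√a, √(1−a)) = 0.71620 rad → d = 6371·c ≈ 4562.91 km.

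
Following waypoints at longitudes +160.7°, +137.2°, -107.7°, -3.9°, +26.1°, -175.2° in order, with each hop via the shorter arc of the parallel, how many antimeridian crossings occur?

Leg 1: +160.7° → +137.2°, shortest Δλ = -23.5° (west) — does not cross 180°.
Leg 2: +137.2° → -107.7°, shortest Δλ = 115.1° (east) — crosses 180°.
Leg 3: -107.7° → -3.9°, shortest Δλ = 103.8° (east) — does not cross 180°.
Leg 4: -3.9° → +26.1°, shortest Δλ = 30.0° (east) — does not cross 180°.
Leg 5: +26.1° → -175.2°, shortest Δλ = 158.7° (east) — crosses 180°.
Total crossings: 2.

2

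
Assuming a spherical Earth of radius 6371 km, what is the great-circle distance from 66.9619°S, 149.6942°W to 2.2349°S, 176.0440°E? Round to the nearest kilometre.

7668 km

Δλ = 176.0440 − -149.6942 = 325.7382°; wrapped into (−180°, 180°]: -34.2618°.
Δφ = -2.2349 − -66.9619 = 64.7270°.
a = sin²(Δφ/2) + cos φ₁ · cos φ₂ · sin²(Δλ/2) = 0.320462.
c = 2·atan2(√a, √(1−a)) = 1.20352 rad → d = 6371·c ≈ 7667.62 km.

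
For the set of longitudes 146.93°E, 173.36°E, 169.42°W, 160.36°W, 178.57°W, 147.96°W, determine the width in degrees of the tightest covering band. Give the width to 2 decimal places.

65.11°

Sort the longitudes: -178.57°, -169.42°, -160.36°, -147.96°, +146.93°, +173.36°.
Eastward gaps between consecutive values (wrapping around): 9.15°, 9.06°, 12.40°, 294.89°, 26.43°, 8.07°.
Largest gap = 294.89° ⇒ minimal covering band is its complement: 360° − 294.89° = 65.11°.
Band runs from +146.93° eastward to -147.96°, crossing the antimeridian.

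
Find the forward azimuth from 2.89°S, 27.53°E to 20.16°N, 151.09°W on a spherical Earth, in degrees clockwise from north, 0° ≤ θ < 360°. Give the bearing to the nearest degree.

Δλ = -151.09 − 27.53 = -178.62°.
θ = atan2( sin Δλ · cos φ₂ , cos φ₁ · sin φ₂ − sin φ₁ · cos φ₂ · cos Δλ )
  = atan2(-0.02261, 0.29689) = -4.355° → normalised to [0°, 360°): 355.645°.

356°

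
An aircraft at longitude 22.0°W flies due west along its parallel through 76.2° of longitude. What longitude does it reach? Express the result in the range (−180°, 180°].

98.2°W

Start at -22.0°; shift −76.2° → -98.2°.
-98.2° already lies in (−180°, 180°].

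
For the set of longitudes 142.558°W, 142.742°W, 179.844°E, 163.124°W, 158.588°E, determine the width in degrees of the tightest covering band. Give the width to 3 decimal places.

58.854°

Sort the longitudes: -163.124°, -142.742°, -142.558°, +158.588°, +179.844°.
Eastward gaps between consecutive values (wrapping around): 20.382°, 0.184°, 301.146°, 21.256°, 17.032°.
Largest gap = 301.146° ⇒ minimal covering band is its complement: 360° − 301.146° = 58.854°.
Band runs from +158.588° eastward to -142.558°, crossing the antimeridian.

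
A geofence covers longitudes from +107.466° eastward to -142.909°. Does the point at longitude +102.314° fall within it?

No

Band width going east from +107.466° to -142.909°: ((-142.909 − 107.466) mod 360) = 109.625°.
Offset of +102.314° east of the west edge: ((102.314 − 107.466) mod 360) = 354.848°.
354.848° > 109.625° ⇒ outside.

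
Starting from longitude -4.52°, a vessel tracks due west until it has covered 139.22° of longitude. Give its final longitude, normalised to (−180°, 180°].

-143.74°

Start at -4.52°; shift −139.22° → -143.74°.
-143.74° already lies in (−180°, 180°].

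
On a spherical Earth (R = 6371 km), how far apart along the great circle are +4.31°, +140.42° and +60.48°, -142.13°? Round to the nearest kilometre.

8905 km

Δλ = -142.13 − 140.42 = -282.55°; wrapped into (−180°, 180°]: 77.45°.
Δφ = 60.48 − 4.31 = 56.17°.
a = sin²(Δφ/2) + cos φ₁ · cos φ₂ · sin²(Δλ/2) = 0.413920.
c = 2·atan2(√a, √(1−a)) = 1.39777 rad → d = 6371·c ≈ 8905.22 km.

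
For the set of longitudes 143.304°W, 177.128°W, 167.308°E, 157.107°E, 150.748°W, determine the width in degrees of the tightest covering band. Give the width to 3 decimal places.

59.589°

Sort the longitudes: -177.128°, -150.748°, -143.304°, +157.107°, +167.308°.
Eastward gaps between consecutive values (wrapping around): 26.380°, 7.444°, 300.411°, 10.201°, 15.564°.
Largest gap = 300.411° ⇒ minimal covering band is its complement: 360° − 300.411° = 59.589°.
Band runs from +157.107° eastward to -143.304°, crossing the antimeridian.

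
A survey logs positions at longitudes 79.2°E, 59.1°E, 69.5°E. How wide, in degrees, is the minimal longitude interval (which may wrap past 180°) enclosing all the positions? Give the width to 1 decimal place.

20.1°

Sort the longitudes: +59.1°, +69.5°, +79.2°.
Eastward gaps between consecutive values (wrapping around): 10.4°, 9.7°, 339.9°.
Largest gap = 339.9° ⇒ minimal covering band is its complement: 360° − 339.9° = 20.1°.
Band runs from +59.1° eastward to +79.2°.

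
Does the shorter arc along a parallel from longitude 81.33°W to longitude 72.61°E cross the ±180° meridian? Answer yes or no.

Signed shortest Δλ = ((72.61 − -81.33 + 180) mod 360) − 180 = 153.94°.
Going east by 153.94° from -81.33° reaches +72.61° without touching 180°.

No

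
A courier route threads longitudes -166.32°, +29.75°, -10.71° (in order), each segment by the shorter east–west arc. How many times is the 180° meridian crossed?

1

Leg 1: -166.32° → +29.75°, shortest Δλ = -163.93° (west) — crosses 180°.
Leg 2: +29.75° → -10.71°, shortest Δλ = -40.46° (west) — does not cross 180°.
Total crossings: 1.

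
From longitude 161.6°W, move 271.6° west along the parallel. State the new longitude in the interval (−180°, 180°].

Start at -161.6°; shift −271.6° → -433.2°.
-433.2° lies outside (−180°, 180°]; add 360° → -73.2°.

73.2°W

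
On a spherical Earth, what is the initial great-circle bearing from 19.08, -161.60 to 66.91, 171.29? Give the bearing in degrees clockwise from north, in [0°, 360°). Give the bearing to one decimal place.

Δλ = 171.29 − -161.60 = 332.89°; wrapped into (−180°, 180°]: -27.11°.
θ = atan2( sin Δλ · cos φ₂ , cos φ₁ · sin φ₂ − sin φ₁ · cos φ₂ · cos Δλ )
  = atan2(-0.17871, 0.75524) = -13.313° → normalised to [0°, 360°): 346.687°.

346.7°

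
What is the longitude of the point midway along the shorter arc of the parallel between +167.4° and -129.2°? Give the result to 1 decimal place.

Signed shortest Δλ from +167.4° to -129.2° is +63.4°.
Midpoint longitude = +167.4° + (+63.4°)/2 = +167.4° + 31.7° = +199.1°.
Normalise into (−180°, 180°]: -160.9°.
(The naïve average (+167.4 + -129.2)/2 = 19.1° is on the wrong side of the globe.)

-160.9°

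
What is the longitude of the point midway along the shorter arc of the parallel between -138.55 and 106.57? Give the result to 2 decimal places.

Signed shortest Δλ from -138.55° to +106.57° is -114.88°.
Midpoint longitude = -138.55° + (-114.88°)/2 = -138.55° − 57.44° = -195.99°.
Normalise into (−180°, 180°]: +164.01°.
(The naïve average (-138.55 + +106.57)/2 = -15.99° is on the wrong side of the globe.)

+164.01°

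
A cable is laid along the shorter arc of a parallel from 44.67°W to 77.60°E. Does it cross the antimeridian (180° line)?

Signed shortest Δλ = ((77.60 − -44.67 + 180) mod 360) − 180 = 122.27°.
Going east by 122.27° from -44.67° reaches +77.60° without touching 180°.

No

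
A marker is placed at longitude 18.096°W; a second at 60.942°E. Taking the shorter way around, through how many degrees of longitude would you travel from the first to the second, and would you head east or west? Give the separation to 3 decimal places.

Raw difference: 60.942 − -18.096 = 79.038°.
Normalise into (−180°, 180°]: 79.038° stays 79.038°.
Positive ⇒ the second point lies to the east; separation 79.038°.

79.038° east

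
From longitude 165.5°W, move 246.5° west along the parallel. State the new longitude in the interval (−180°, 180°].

Start at -165.5°; shift −246.5° → -412.0°.
-412.0° lies outside (−180°, 180°]; add 360° → -52.0°.

52.0°W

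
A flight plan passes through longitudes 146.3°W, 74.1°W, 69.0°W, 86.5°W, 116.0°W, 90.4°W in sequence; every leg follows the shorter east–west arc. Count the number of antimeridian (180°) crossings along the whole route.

0

Leg 1: -146.3° → -74.1°, shortest Δλ = 72.2° (east) — does not cross 180°.
Leg 2: -74.1° → -69.0°, shortest Δλ = 5.1° (east) — does not cross 180°.
Leg 3: -69.0° → -86.5°, shortest Δλ = -17.5° (west) — does not cross 180°.
Leg 4: -86.5° → -116.0°, shortest Δλ = -29.5° (west) — does not cross 180°.
Leg 5: -116.0° → -90.4°, shortest Δλ = 25.6° (east) — does not cross 180°.
Total crossings: 0.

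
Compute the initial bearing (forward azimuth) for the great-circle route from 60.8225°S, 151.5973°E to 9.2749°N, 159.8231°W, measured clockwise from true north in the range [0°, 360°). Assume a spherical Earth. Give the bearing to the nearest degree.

49°

Δλ = -159.8231 − 151.5973 = -311.4204°; wrapped into (−180°, 180°]: 48.5796°.
θ = atan2( sin Δλ · cos φ₂ , cos φ₁ · sin φ₂ − sin φ₁ · cos φ₂ · cos Δλ )
  = atan2(0.74007, 0.64866) = 48.766° → normalised to [0°, 360°): 48.766°.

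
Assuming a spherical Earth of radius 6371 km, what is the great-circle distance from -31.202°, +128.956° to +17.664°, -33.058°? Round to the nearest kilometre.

17659 km

Δλ = -33.058 − 128.956 = -162.014°.
Δφ = 17.664 − -31.202 = 48.866°.
a = sin²(Δφ/2) + cos φ₁ · cos φ₂ · sin²(Δλ/2) = 0.966193.
c = 2·atan2(√a, √(1−a)) = 2.77176 rad → d = 6371·c ≈ 17658.86 km.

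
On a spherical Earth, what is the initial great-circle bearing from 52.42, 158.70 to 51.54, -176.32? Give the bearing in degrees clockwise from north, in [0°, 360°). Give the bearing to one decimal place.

Δλ = -176.32 − 158.70 = -335.02°; wrapped into (−180°, 180°]: 24.98°.
θ = atan2( sin Δλ · cos φ₂ , cos φ₁ · sin φ₂ − sin φ₁ · cos φ₂ · cos Δλ )
  = atan2(0.26266, 0.03075) = 83.322° → normalised to [0°, 360°): 83.322°.

83.3°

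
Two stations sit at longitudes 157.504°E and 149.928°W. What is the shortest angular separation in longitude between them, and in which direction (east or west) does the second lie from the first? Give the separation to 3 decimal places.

Raw difference: -149.928 − 157.504 = -307.432°.
Normalise into (−180°, 180°]: -307.432° + 360° = 52.568°.
Positive ⇒ the second point lies to the east; separation 52.568°.

52.568° east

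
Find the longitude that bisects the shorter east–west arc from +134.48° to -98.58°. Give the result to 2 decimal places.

Signed shortest Δλ from +134.48° to -98.58° is +126.94°.
Midpoint longitude = +134.48° + (+126.94°)/2 = +134.48° + 63.47° = +197.95°.
Normalise into (−180°, 180°]: -162.05°.
(The naïve average (+134.48 + -98.58)/2 = 17.95° is on the wrong side of the globe.)

-162.05°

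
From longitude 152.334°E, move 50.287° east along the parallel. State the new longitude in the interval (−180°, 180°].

Start at +152.334°; shift +50.287° → +202.621°.
+202.621° lies outside (−180°, 180°]; subtract 360° → -157.379°.

157.379°W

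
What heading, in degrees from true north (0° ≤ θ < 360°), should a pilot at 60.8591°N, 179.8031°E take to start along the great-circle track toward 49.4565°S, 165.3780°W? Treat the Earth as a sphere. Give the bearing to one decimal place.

Δλ = -165.3780 − 179.8031 = -345.1811°; wrapped into (−180°, 180°]: 14.8189°.
θ = atan2( sin Δλ · cos φ₂ , cos φ₁ · sin φ₂ − sin φ₁ · cos φ₂ · cos Δλ )
  = atan2(0.16625, -0.91891) = 169.745° → normalised to [0°, 360°): 169.745°.

169.7°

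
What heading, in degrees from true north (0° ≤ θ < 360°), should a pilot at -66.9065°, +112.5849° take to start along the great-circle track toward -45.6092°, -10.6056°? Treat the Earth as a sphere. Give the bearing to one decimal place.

Δλ = -10.6056 − 112.5849 = -123.1905°.
θ = atan2( sin Δλ · cos φ₂ , cos φ₁ · sin φ₂ − sin φ₁ · cos φ₂ · cos Δλ )
  = atan2(-0.58542, -0.63255) = -137.216° → normalised to [0°, 360°): 222.784°.

222.8°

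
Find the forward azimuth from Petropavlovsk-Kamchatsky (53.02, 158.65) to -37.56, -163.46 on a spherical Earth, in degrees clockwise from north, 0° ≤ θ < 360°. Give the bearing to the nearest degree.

Δλ = -163.46 − 158.65 = -322.11°; wrapped into (−180°, 180°]: 37.89°.
θ = atan2( sin Δλ · cos φ₂ , cos φ₁ · sin φ₂ − sin φ₁ · cos φ₂ · cos Δλ )
  = atan2(0.48684, -0.86645) = 150.669° → normalised to [0°, 360°): 150.669°.

151°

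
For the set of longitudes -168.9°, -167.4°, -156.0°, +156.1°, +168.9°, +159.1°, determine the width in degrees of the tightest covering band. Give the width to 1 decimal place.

47.9°

Sort the longitudes: -168.9°, -167.4°, -156.0°, +156.1°, +159.1°, +168.9°.
Eastward gaps between consecutive values (wrapping around): 1.5°, 11.4°, 312.1°, 3.0°, 9.8°, 22.2°.
Largest gap = 312.1° ⇒ minimal covering band is its complement: 360° − 312.1° = 47.9°.
Band runs from +156.1° eastward to -156.0°, crossing the antimeridian.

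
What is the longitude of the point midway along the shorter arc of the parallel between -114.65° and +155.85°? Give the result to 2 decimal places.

Signed shortest Δλ from -114.65° to +155.85° is -89.50°.
Midpoint longitude = -114.65° + (-89.50°)/2 = -114.65° − 44.75° = -159.40°.
(The naïve average (-114.65 + +155.85)/2 = 20.6° is on the wrong side of the globe.)

-159.40°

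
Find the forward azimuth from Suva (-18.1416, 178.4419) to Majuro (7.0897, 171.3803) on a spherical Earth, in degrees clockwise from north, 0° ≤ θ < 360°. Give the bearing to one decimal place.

343.9°

Δλ = 171.3803 − 178.4419 = -7.0616°.
θ = atan2( sin Δλ · cos φ₂ , cos φ₁ · sin φ₂ − sin φ₁ · cos φ₂ · cos Δλ )
  = atan2(-0.12200, 0.42393) = -16.055° → normalised to [0°, 360°): 343.945°.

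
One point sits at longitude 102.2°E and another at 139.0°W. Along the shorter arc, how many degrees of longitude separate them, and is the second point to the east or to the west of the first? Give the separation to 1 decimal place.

118.8° east

Raw difference: -139.0 − 102.2 = -241.2°.
Normalise into (−180°, 180°]: -241.2° + 360° = 118.8°.
Positive ⇒ the second point lies to the east; separation 118.8°.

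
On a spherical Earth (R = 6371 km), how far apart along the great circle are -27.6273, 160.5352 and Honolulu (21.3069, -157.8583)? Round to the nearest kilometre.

Δλ = -157.8583 − 160.5352 = -318.3935°; wrapped into (−180°, 180°]: 41.6065°.
Δφ = 21.3069 − -27.6273 = 48.9342°.
a = sin²(Δφ/2) + cos φ₁ · cos φ₂ · sin²(Δλ/2) = 0.275655.
c = 2·atan2(√a, √(1−a)) = 1.10550 rad → d = 6371·c ≈ 7043.13 km.

7043 km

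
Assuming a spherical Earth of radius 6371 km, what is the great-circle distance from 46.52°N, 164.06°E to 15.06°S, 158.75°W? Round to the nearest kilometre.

Δλ = -158.75 − 164.06 = -322.81°; wrapped into (−180°, 180°]: 37.19°.
Δφ = -15.06 − 46.52 = -61.58°.
a = sin²(Δφ/2) + cos φ₁ · cos φ₂ · sin²(Δλ/2) = 0.329599.
c = 2·atan2(√a, √(1−a)) = 1.22303 rad → d = 6371·c ≈ 7791.90 km.

7792 km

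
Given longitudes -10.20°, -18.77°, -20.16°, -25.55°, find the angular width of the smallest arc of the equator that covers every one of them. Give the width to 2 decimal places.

Sort the longitudes: -25.55°, -20.16°, -18.77°, -10.20°.
Eastward gaps between consecutive values (wrapping around): 5.39°, 1.39°, 8.57°, 344.65°.
Largest gap = 344.65° ⇒ minimal covering band is its complement: 360° − 344.65° = 15.35°.
Band runs from -25.55° eastward to -10.20°.

15.35°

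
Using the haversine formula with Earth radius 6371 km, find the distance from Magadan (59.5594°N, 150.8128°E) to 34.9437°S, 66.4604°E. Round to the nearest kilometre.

Δλ = 66.4604 − 150.8128 = -84.3524°.
Δφ = -34.9437 − 59.5594 = -94.5031°.
a = sin²(Δφ/2) + cos φ₁ · cos φ₂ · sin²(Δλ/2) = 0.726474.
c = 2·atan2(√a, √(1−a)) = 2.04087 rad → d = 6371·c ≈ 13002.35 km.

13002 km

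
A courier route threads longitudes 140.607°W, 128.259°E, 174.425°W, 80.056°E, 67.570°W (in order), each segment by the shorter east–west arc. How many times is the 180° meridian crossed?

Leg 1: -140.607° → +128.259°, shortest Δλ = -91.134° (west) — crosses 180°.
Leg 2: +128.259° → -174.425°, shortest Δλ = 57.316° (east) — crosses 180°.
Leg 3: -174.425° → +80.056°, shortest Δλ = -105.519° (west) — crosses 180°.
Leg 4: +80.056° → -67.570°, shortest Δλ = -147.626° (west) — does not cross 180°.
Total crossings: 3.

3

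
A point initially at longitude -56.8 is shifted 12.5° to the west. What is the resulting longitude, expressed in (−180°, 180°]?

-69.3°

Start at -56.8°; shift −12.5° → -69.3°.
-69.3° already lies in (−180°, 180°].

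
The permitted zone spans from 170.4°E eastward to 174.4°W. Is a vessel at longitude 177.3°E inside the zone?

Band width going east from +170.4° to -174.4°: ((-174.4 − 170.4) mod 360) = 15.2°.
Offset of +177.3° east of the west edge: ((177.3 − 170.4) mod 360) = 6.9°.
6.9° ≤ 15.2° ⇒ inside.

Yes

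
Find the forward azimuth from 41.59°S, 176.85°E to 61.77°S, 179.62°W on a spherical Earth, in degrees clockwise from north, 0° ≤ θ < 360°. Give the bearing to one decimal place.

Δλ = -179.62 − 176.85 = -356.47°; wrapped into (−180°, 180°]: 3.53°.
θ = atan2( sin Δλ · cos φ₂ , cos φ₁ · sin φ₂ − sin φ₁ · cos φ₂ · cos Δλ )
  = atan2(0.02912, -0.34557) = 175.183° → normalised to [0°, 360°): 175.183°.

175.2°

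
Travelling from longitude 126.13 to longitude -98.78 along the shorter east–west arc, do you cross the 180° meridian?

Naïve |-98.78 − 126.13| = 224.91° > 180°, so the shorter arc goes the other way round — across 180°.
Signed shortest Δλ = ((-98.78 − 126.13 + 180) mod 360) − 180 = 135.09°.
Going east by 135.09° from +126.13° passes through 180° before reaching -98.78°.

Yes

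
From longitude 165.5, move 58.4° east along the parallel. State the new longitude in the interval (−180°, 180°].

Start at +165.5°; shift +58.4° → +223.9°.
+223.9° lies outside (−180°, 180°]; subtract 360° → -136.1°.

-136.1°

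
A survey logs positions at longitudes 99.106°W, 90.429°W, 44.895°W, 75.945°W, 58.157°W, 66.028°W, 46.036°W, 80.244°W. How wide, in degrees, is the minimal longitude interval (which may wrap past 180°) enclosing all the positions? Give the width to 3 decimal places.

54.211°

Sort the longitudes: -99.106°, -90.429°, -80.244°, -75.945°, -66.028°, -58.157°, -46.036°, -44.895°.
Eastward gaps between consecutive values (wrapping around): 8.677°, 10.185°, 4.299°, 9.917°, 7.871°, 12.121°, 1.141°, 305.789°.
Largest gap = 305.789° ⇒ minimal covering band is its complement: 360° − 305.789° = 54.211°.
Band runs from -99.106° eastward to -44.895°.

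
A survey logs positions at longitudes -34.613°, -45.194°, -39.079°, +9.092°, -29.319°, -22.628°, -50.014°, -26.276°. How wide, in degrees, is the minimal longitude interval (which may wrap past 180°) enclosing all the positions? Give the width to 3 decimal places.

Sort the longitudes: -50.014°, -45.194°, -39.079°, -34.613°, -29.319°, -26.276°, -22.628°, +9.092°.
Eastward gaps between consecutive values (wrapping around): 4.820°, 6.115°, 4.466°, 5.294°, 3.043°, 3.648°, 31.720°, 300.894°.
Largest gap = 300.894° ⇒ minimal covering band is its complement: 360° − 300.894° = 59.106°.
Band runs from -50.014° eastward to +9.092°.

59.106°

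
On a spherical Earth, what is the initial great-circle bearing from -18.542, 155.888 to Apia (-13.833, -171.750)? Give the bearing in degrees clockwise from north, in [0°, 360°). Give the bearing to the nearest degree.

86°

Δλ = -171.750 − 155.888 = -327.638°; wrapped into (−180°, 180°]: 32.362°.
θ = atan2( sin Δλ · cos φ₂ , cos φ₁ · sin φ₂ − sin φ₁ · cos φ₂ · cos Δλ )
  = atan2(0.51974, 0.03414) = 86.242° → normalised to [0°, 360°): 86.242°.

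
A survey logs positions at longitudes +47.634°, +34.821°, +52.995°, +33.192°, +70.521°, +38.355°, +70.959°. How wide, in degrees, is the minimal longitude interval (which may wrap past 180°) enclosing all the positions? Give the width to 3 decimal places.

37.767°

Sort the longitudes: +33.192°, +34.821°, +38.355°, +47.634°, +52.995°, +70.521°, +70.959°.
Eastward gaps between consecutive values (wrapping around): 1.629°, 3.534°, 9.279°, 5.361°, 17.526°, 0.438°, 322.233°.
Largest gap = 322.233° ⇒ minimal covering band is its complement: 360° − 322.233° = 37.767°.
Band runs from +33.192° eastward to +70.959°.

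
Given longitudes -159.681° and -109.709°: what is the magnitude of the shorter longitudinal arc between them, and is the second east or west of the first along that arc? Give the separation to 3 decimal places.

Raw difference: -109.709 − -159.681 = 49.972°.
Normalise into (−180°, 180°]: 49.972° stays 49.972°.
Positive ⇒ the second point lies to the east; separation 49.972°.

49.972° east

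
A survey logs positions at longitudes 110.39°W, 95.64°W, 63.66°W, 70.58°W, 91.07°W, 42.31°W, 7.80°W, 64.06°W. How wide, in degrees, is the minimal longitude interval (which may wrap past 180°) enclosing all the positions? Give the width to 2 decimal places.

102.59°

Sort the longitudes: -110.39°, -95.64°, -91.07°, -70.58°, -64.06°, -63.66°, -42.31°, -7.80°.
Eastward gaps between consecutive values (wrapping around): 14.75°, 4.57°, 20.49°, 6.52°, 0.40°, 21.35°, 34.51°, 257.41°.
Largest gap = 257.41° ⇒ minimal covering band is its complement: 360° − 257.41° = 102.59°.
Band runs from -110.39° eastward to -7.80°.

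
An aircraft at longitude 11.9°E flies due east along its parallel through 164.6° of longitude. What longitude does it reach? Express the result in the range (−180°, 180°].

176.5°E

Start at +11.9°; shift +164.6° → +176.5°.
+176.5° already lies in (−180°, 180°].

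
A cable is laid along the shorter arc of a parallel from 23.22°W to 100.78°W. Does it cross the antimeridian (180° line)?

Signed shortest Δλ = ((-100.78 − -23.22 + 180) mod 360) − 180 = -77.56°.
Going west by 77.56° from -23.22° reaches -100.78° without touching 180°.

No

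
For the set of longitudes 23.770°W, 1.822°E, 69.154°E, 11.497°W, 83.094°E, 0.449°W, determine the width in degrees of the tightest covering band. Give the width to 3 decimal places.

106.864°

Sort the longitudes: -23.770°, -11.497°, -0.449°, +1.822°, +69.154°, +83.094°.
Eastward gaps between consecutive values (wrapping around): 12.273°, 11.048°, 2.271°, 67.332°, 13.940°, 253.136°.
Largest gap = 253.136° ⇒ minimal covering band is its complement: 360° − 253.136° = 106.864°.
Band runs from -23.770° eastward to +83.094°.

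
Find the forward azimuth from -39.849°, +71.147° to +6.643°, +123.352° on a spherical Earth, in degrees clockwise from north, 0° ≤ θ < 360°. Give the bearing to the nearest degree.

Δλ = 123.352 − 71.147 = 52.205°.
θ = atan2( sin Δλ · cos φ₂ , cos φ₁ · sin φ₂ − sin φ₁ · cos φ₂ · cos Δλ )
  = atan2(0.78490, 0.47886) = 58.613° → normalised to [0°, 360°): 58.613°.

59°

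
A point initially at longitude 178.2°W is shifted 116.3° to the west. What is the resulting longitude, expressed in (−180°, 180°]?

65.5°E

Start at -178.2°; shift −116.3° → -294.5°.
-294.5° lies outside (−180°, 180°]; add 360° → +65.5°.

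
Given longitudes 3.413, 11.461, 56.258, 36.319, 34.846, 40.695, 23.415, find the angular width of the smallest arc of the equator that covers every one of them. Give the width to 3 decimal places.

52.845°

Sort the longitudes: +3.413°, +11.461°, +23.415°, +34.846°, +36.319°, +40.695°, +56.258°.
Eastward gaps between consecutive values (wrapping around): 8.048°, 11.954°, 11.431°, 1.473°, 4.376°, 15.563°, 307.155°.
Largest gap = 307.155° ⇒ minimal covering band is its complement: 360° − 307.155° = 52.845°.
Band runs from +3.413° eastward to +56.258°.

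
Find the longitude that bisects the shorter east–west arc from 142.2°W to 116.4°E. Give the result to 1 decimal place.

Signed shortest Δλ from -142.2° to +116.4° is -101.4°.
Midpoint longitude = -142.2° + (-101.4°)/2 = -142.2° − 50.7° = -192.9°.
Normalise into (−180°, 180°]: +167.1°.
(The naïve average (-142.2 + +116.4)/2 = -12.9° is on the wrong side of the globe.)

167.1°E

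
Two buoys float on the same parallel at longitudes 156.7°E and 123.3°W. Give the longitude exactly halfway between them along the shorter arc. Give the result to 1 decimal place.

Signed shortest Δλ from +156.7° to -123.3° is +80.0°.
Midpoint longitude = +156.7° + (+80.0°)/2 = +156.7° + 40.0° = +196.7°.
Normalise into (−180°, 180°]: -163.3°.
(The naïve average (+156.7 + -123.3)/2 = 16.7° is on the wrong side of the globe.)

163.3°W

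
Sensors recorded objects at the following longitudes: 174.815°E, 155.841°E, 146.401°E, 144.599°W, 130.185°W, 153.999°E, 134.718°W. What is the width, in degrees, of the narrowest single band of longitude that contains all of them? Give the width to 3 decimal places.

83.414°

Sort the longitudes: -144.599°, -134.718°, -130.185°, +146.401°, +153.999°, +155.841°, +174.815°.
Eastward gaps between consecutive values (wrapping around): 9.881°, 4.533°, 276.586°, 7.598°, 1.842°, 18.974°, 40.586°.
Largest gap = 276.586° ⇒ minimal covering band is its complement: 360° − 276.586° = 83.414°.
Band runs from +146.401° eastward to -130.185°, crossing the antimeridian.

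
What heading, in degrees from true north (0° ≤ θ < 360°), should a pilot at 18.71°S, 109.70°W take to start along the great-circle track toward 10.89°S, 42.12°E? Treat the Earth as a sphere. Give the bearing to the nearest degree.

135°

Δλ = 42.12 − -109.70 = 151.82°.
θ = atan2( sin Δλ · cos φ₂ , cos φ₁ · sin φ₂ − sin φ₁ · cos φ₂ · cos Δλ )
  = atan2(0.46374, -0.45660) = 134.556° → normalised to [0°, 360°): 134.556°.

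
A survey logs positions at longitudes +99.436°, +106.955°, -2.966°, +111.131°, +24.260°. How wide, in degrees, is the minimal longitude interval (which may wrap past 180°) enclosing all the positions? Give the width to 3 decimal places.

114.097°

Sort the longitudes: -2.966°, +24.260°, +99.436°, +106.955°, +111.131°.
Eastward gaps between consecutive values (wrapping around): 27.226°, 75.176°, 7.519°, 4.176°, 245.903°.
Largest gap = 245.903° ⇒ minimal covering band is its complement: 360° − 245.903° = 114.097°.
Band runs from -2.966° eastward to +111.131°.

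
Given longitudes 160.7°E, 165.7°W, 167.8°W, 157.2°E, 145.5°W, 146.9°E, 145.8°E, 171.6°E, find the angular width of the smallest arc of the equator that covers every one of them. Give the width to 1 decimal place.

Sort the longitudes: -167.8°, -165.7°, -145.5°, +145.8°, +146.9°, +157.2°, +160.7°, +171.6°.
Eastward gaps between consecutive values (wrapping around): 2.1°, 20.2°, 291.3°, 1.1°, 10.3°, 3.5°, 10.9°, 20.6°.
Largest gap = 291.3° ⇒ minimal covering band is its complement: 360° − 291.3° = 68.7°.
Band runs from +145.8° eastward to -145.5°, crossing the antimeridian.

68.7°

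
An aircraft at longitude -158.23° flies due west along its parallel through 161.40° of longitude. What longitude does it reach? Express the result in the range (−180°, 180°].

+40.37°

Start at -158.23°; shift −161.40° → -319.63°.
-319.63° lies outside (−180°, 180°]; add 360° → +40.37°.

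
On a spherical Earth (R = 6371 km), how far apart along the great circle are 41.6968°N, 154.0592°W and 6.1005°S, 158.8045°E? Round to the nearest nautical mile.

Δλ = 158.8045 − -154.0592 = 312.8637°; wrapped into (−180°, 180°]: -47.1363°.
Δφ = -6.1005 − 41.6968 = -47.7973°.
a = sin²(Δφ/2) + cos φ₁ · cos φ₂ · sin²(Δλ/2) = 0.282818.
c = 2·atan2(√a, √(1−a)) = 1.12147 rad → d = 6371·c ≈ 7144.86 km ≈ 3857.91 nmi.

3858 nmi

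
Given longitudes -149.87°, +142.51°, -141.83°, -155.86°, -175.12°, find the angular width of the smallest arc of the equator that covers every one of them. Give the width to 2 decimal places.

75.66°

Sort the longitudes: -175.12°, -155.86°, -149.87°, -141.83°, +142.51°.
Eastward gaps between consecutive values (wrapping around): 19.26°, 5.99°, 8.04°, 284.34°, 42.37°.
Largest gap = 284.34° ⇒ minimal covering band is its complement: 360° − 284.34° = 75.66°.
Band runs from +142.51° eastward to -141.83°, crossing the antimeridian.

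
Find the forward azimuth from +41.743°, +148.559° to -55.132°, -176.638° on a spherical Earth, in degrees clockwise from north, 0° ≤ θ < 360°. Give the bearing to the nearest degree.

Δλ = -176.638 − 148.559 = -325.197°; wrapped into (−180°, 180°]: 34.803°.
θ = atan2( sin Δλ · cos φ₂ , cos φ₁ · sin φ₂ − sin φ₁ · cos φ₂ · cos Δλ )
  = atan2(0.32629, -0.92472) = 160.564° → normalised to [0°, 360°): 160.564°.

161°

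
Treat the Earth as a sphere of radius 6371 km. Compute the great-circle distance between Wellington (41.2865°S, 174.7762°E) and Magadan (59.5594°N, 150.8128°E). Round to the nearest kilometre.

11427 km

Δλ = 150.8128 − 174.7762 = -23.9634°.
Δφ = 59.5594 − -41.2865 = 100.8459°.
a = sin²(Δφ/2) + cos φ₁ · cos φ₂ · sin²(Δλ/2) = 0.610491.
c = 2·atan2(√a, √(1−a)) = 1.79362 rad → d = 6371·c ≈ 11427.14 km.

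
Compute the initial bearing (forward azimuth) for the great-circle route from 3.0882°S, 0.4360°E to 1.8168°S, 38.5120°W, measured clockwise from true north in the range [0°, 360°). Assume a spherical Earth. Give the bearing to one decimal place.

270.9°

Δλ = -38.5120 − 0.4360 = -38.9480°.
θ = atan2( sin Δλ · cos φ₂ , cos φ₁ · sin φ₂ − sin φ₁ · cos φ₂ · cos Δλ )
  = atan2(-0.62830, 0.01022) = -89.068° → normalised to [0°, 360°): 270.932°.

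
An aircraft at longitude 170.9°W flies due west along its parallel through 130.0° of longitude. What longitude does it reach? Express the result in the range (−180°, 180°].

Start at -170.9°; shift −130.0° → -300.9°.
-300.9° lies outside (−180°, 180°]; add 360° → +59.1°.

59.1°E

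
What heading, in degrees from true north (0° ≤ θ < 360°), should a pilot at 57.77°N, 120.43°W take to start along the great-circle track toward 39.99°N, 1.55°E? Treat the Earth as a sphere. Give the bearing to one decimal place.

43.5°

Δλ = 1.55 − -120.43 = 121.98°.
θ = atan2( sin Δλ · cos φ₂ , cos φ₁ · sin φ₂ − sin φ₁ · cos φ₂ · cos Δλ )
  = atan2(0.64988, 0.68599) = 43.452° → normalised to [0°, 360°): 43.452°.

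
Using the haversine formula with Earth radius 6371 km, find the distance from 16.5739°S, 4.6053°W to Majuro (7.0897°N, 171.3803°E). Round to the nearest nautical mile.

10191 nmi

Δλ = 171.3803 − -4.6053 = 175.9856°.
Δφ = 7.0897 − -16.5739 = 23.6636°.
a = sin²(Δφ/2) + cos φ₁ · cos φ₂ · sin²(Δλ/2) = 0.991999.
c = 2·atan2(√a, √(1−a)) = 2.96245 rad → d = 6371·c ≈ 18873.79 km ≈ 10191.03 nmi.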